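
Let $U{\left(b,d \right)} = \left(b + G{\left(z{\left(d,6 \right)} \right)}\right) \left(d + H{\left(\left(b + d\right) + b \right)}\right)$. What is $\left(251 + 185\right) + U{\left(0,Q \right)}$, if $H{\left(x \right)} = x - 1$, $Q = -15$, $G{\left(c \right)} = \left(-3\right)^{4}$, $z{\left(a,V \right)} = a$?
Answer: $-2075$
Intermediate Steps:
$G{\left(c \right)} = 81$
$H{\left(x \right)} = -1 + x$ ($H{\left(x \right)} = x - 1 = -1 + x$)
$U{\left(b,d \right)} = \left(81 + b\right) \left(-1 + 2 b + 2 d\right)$ ($U{\left(b,d \right)} = \left(b + 81\right) \left(d - \left(1 - d - 2 b\right)\right) = \left(81 + b\right) \left(d - \left(1 - d - 2 b\right)\right) = \left(81 + b\right) \left(d + \left(-1 + d + 2 b\right)\right) = \left(81 + b\right) \left(-1 + 2 b + 2 d\right)$)
$\left(251 + 185\right) + U{\left(0,Q \right)} = \left(251 + 185\right) + \left(-81 + 2 \cdot 0^{2} + 161 \cdot 0 + 162 \left(-15\right) + 2 \cdot 0 \left(-15\right)\right) = 436 + \left(-81 + 2 \cdot 0 + 0 - 2430 + 0\right) = 436 + \left(-81 + 0 + 0 - 2430 + 0\right) = 436 - 2511 = -2075$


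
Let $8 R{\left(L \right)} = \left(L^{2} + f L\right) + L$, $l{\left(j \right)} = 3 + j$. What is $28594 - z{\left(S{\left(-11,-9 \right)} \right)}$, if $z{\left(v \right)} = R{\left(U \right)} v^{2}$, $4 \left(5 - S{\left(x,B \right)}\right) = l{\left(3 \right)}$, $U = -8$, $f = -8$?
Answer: $\frac{113641}{4} \approx 28410.0$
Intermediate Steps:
$S{\left(x,B \right)} = \frac{7}{2}$ ($S{\left(x,B \right)} = 5 - \frac{3 + 3}{4} = 5 - \frac{3}{2} = \frac{7}{2}$)
$R{\left(L \right)} = - \frac{7 L}{8} + \frac{L^{2}}{8}$ ($R{\left(L \right)} = \frac{\left(L^{2} - 8 L\right) + L}{8} = \frac{L^{2} - 7 L}{8} = - \frac{7 L}{8} + \frac{L^{2}}{8}$)
$z{\left(v \right)} = 15 v^{2}$ ($z{\left(v \right)} = \frac{1}{8} \left(-8\right) \left(-7 - 8\right) v^{2} = \frac{1}{8} \left(-8\right) \left(-15\right) v^{2} = 15 v^{2}$)
$28594 - z{\left(S{\left(-11,-9 \right)} \right)} = 28594 - 15 \left(\frac{7}{2}\right)^{2} = 28594 - 15 \cdot \frac{49}{4} = 28594 - \frac{735}{4} = \frac{113641}{4}$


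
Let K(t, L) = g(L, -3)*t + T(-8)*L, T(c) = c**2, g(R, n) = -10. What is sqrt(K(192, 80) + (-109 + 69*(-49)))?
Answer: I*sqrt(290) ≈ 17.029*I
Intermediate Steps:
K(t, L) = -10*t + 64*L (K(t, L) = -10*t + (-8)**2*L = -10*t + 64*L)
sqrt(K(192, 80) + (-109 + 69*(-49))) = sqrt((-10*192 + 64*80) + (-109 + 69*(-49))) = sqrt((-1920 + 5120) + (-109 - 3381)) = sqrt(3200 - 3490) = sqrt(-290) = I*sqrt(290)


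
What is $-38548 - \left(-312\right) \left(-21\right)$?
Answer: $-45100$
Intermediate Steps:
$-38548 - \left(-312\right) \left(-21\right) = -38548 - 6552 = -45100$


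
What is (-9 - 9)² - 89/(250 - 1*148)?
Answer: 32959/102 ≈ 323.13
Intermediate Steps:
(-9 - 9)² - 89/(250 - 1*148) = (-18)² - 89/(250 - 148) = 324 - 89/102 = 32959/102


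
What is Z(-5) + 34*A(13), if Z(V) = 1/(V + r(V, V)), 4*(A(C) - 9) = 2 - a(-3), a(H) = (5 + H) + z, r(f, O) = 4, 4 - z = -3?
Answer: 491/2 ≈ 245.50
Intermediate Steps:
z = 7 (z = 4 - 1*(-3) = 4 + 3 = 7)
a(H) = 12 + H (a(H) = (5 + H) + 7 = 12 + H)
A(C) = 29/4 (A(C) = 9 + (2 - (12 - 3))/4 = 9 + (2 - 1*9)/4 = 9 + (2 - 9)/4 = 9 + (1/4)*(-7) = 9 - 7/4 = 29/4)
Z(V) = 1/(4 + V) (Z(V) = 1/(V + 4) = 1/(4 + V))
Z(-5) + 34*A(13) = 1/(4 - 5) + 34*(29/4) = 1/(-1) + 493/2 = -1 + 493/2 = 491/2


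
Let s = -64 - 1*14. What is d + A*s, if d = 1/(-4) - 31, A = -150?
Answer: 46675/4 ≈ 11669.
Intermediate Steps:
d = -125/4 (d = -¼ - 31 = -125/4 ≈ -31.250)
s = -78 (s = -64 - 14 = -78)
d + A*s = -125/4 - 150*(-78) = -125/4 + 11700 = 46675/4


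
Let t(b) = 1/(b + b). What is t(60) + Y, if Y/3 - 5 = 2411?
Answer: 869761/120 ≈ 7248.0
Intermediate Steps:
Y = 7248 (Y = 15 + 3*2411 = 15 + 7233 = 7248)
t(b) = 1/(2*b)
t(60) + Y = (½)/60 + 7248 = (½)*(1/60) + 7248 = 1/120 + 7248 = 869761/120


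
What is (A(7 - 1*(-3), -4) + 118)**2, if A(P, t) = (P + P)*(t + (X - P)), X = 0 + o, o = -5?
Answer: 68644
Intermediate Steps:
X = -5 (X = 0 - 5 = -5)
A(P, t) = 2*P*(-5 + t - P) (A(P, t) = (P + P)*(t + (-5 - P)) = (2*P)*(-5 + t - P) = 2*P*(-5 + t - P))
(A(7 - 1*(-3), -4) + 118)**2 = (2*(7 - 1*(-3))*(-5 - 4 - (7 - 1*(-3))) + 118)**2 = (2*(7 + 3)*(-5 - 4 - (7 + 3)) + 118)**2 = (2*10*(-5 - 4 - 1*10) + 118)**2 = (2*10*(-5 - 4 - 10) + 118)**2 = (2*10*(-19) + 118)**2 = (-380 + 118)**2 = (-262)**2 = 68644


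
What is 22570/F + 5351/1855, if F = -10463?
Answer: 14120163/19408865 ≈ 0.72751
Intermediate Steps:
22570/F + 5351/1855 = 22570/(-10463) + 5351/1855 = 22570*(-1/10463) + 5351*(1/1855) = -22570/10463 + 5351/1855 = 14120163/19408865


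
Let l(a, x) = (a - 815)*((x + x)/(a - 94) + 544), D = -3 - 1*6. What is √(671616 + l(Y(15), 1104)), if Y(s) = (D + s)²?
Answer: 4*√14585869/29 ≈ 526.78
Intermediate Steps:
D = -9 (D = -3 - 6 = -9)
Y(s) = (-9 + s)²
l(a, x) = (-815 + a)*(544 + 2*x/(-94 + a)) (l(a, x) = (-815 + a)*((2*x)/(-94 + a) + 544) = (-815 + a)*(2*x/(-94 + a) + 544) = (-815 + a)*(544 + 2*x/(-94 + a)))
√(671616 + l(Y(15), 1104)) = √(671616 + 2*(20837920 - 247248*(-9 + 15)² - 815*1104 + 272*((-9 + 15)²)² + (-9 + 15)²*1104)/(-94 + (-9 + 15)²)) = √(671616 + 2*(20837920 - 247248*6² - 899760 + 272*(6²)² + 6²*1104)/(-94 + 6²)) = √(671616 + 2*(20837920 - 247248*36 - 899760 + 272*36² + 36*1104)/(-94 + 36)) = √(671616 + 2*(20837920 - 8900928 - 899760 + 272*1296 + 39744)/(-58)) = √(671616 + 2*(-1/58)*(20837920 - 8900928 - 899760 + 352512 + 39744)) = √(671616 + 2*(-1/58)*11429488) = √(671616 - 11429488/29) = √(8047376/29) = 4*√14585869/29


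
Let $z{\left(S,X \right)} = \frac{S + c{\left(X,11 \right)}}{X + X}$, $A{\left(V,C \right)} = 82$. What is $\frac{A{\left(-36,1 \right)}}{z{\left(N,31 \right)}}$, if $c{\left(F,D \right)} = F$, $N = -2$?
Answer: $\frac{5084}{29} \approx 175.31$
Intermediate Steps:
$z{\left(S,X \right)} = \frac{S + X}{2 X}$ ($z{\left(S,X \right)} = \frac{S + X}{X + X} = \frac{S + X}{2 X}$)
$\frac{A{\left(-36,1 \right)}}{z{\left(N,31 \right)}} = \frac{82}{\frac{1}{2} \cdot \frac{1}{31} \left(-2 + 31\right)} = \frac{82}{\frac{1}{2} \cdot \frac{1}{31} \cdot 29} = \frac{82}{\frac{29}{62}} = 82 \cdot \frac{62}{29} = \frac{5084}{29}$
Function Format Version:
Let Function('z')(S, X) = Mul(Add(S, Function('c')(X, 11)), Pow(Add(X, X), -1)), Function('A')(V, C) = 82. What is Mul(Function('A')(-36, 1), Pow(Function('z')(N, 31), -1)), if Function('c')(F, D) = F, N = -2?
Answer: Rational(5084, 29) ≈ 175.31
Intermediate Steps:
Function('z')(S, X) = Mul(Rational(1, 2), Pow(X, -1), Add(S, X)) (Function('z')(S, X) = Mul(Add(S, X), Pow(Add(X, X), -1)) = Mul(Add(S, X), Pow(Mul(2, X), -1)) = Mul(Add(S, X), Mul(Rational(1, 2), Pow(X, -1))) = Mul(Rational(1, 2), Pow(X, -1), Add(S, X)))
Mul(Function('A')(-36, 1), Pow(Function('z')(N, 31), -1)) = Mul(82, Pow(Mul(Rational(1, 2), Pow(31, -1), Add(-2, 31)), -1)) = Mul(82, Pow(Mul(Rational(1, 2), Rational(1, 31), 29), -1)) = Mul(82, Pow(Rational(29, 62), -1)) = Mul(82, Rational(62, 29)) = Rational(5084, 29)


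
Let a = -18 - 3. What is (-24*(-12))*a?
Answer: -6048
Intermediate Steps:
a = -21
(-24*(-12))*a = -24*(-12)*(-21) = 288*(-21) = -6048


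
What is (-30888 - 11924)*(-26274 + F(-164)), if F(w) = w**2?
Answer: -26629064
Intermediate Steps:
(-30888 - 11924)*(-26274 + F(-164)) = (-30888 - 11924)*(-26274 + (-164)**2) = -42812*(-26274 + 26896) = -42812*622 = -26629064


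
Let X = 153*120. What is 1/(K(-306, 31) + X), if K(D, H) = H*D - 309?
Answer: 1/8565 ≈ 0.00011675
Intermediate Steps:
K(D, H) = -309 + D*H (K(D, H) = D*H - 309 = -309 + D*H)
X = 18360
1/(K(-306, 31) + X) = 1/((-309 - 306*31) + 18360) = 1/((-309 - 9486) + 18360) = 1/(-9795 + 18360) = 1/8565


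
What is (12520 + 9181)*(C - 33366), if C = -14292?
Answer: -1034226258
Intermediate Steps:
(12520 + 9181)*(C - 33366) = (12520 + 9181)*(-14292 - 33366) = 21701*(-47658) = -1034226258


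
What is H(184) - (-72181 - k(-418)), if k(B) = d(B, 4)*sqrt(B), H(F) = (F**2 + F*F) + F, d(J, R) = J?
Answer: 140077 - 418*I*sqrt(418) ≈ 1.4008e+5 - 8546.0*I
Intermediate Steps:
H(F) = F + 2*F**2 (H(F) = (F**2 + F**2) + F = 2*F**2 + F = F + 2*F**2)
k(B) = B**(3/2) (k(B) = B*sqrt(B) = B**(3/2))
H(184) - (-72181 - k(-418)) = 184*(1 + 2*184) - (-72181 - (-418)**(3/2)) = 184*(1 + 368) - (-72181 - (-418)*I*sqrt(418)) = 184*369 - (-72181 + 418*I*sqrt(418)) = 67896 + (72181 - 418*I*sqrt(418)) = 140077 - 418*I*sqrt(418)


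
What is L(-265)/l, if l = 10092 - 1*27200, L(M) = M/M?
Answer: -1/17108 ≈ -5.8452e-5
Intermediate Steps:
L(M) = 1
l = -17108 (l = 10092 - 27200 = -17108)
L(-265)/l = 1/(-17108) = 1*(-1/17108) = -1/17108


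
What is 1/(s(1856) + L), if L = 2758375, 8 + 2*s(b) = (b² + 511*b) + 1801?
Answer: 2/9911695 ≈ 2.0178e-7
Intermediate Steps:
s(b) = 1793/2 + b²/2 + 511*b/2 (s(b) = -4 + ((b² + 511*b) + 1801)/2 = -4 + (1801 + b² + 511*b)/2 = -4 + (1801/2 + b²/2 + 511*b/2) = 1793/2 + b²/2 + 511*b/2)
1/(s(1856) + L) = 1/((1793/2 + (½)*1856² + (511/2)*1856) + 2758375) = 1/((1793/2 + (½)*3444736 + 474208) + 2758375) = 1/((1793/2 + 1722368 + 474208) + 2758375) = 1/(4394945/2 + 2758375) = 1/(9911695/2) = 2/9911695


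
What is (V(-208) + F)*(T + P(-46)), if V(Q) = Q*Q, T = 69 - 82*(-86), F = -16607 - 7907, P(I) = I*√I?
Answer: 133518750 - 862500*I*√46 ≈ 1.3352e+8 - 5.8498e+6*I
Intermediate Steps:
P(I) = I^(3/2)
F = -24514
T = 7121 (T = 69 + 7052 = 7121)
V(Q) = Q²
(V(-208) + F)*(T + P(-46)) = ((-208)² - 24514)*(7121 + (-46)^(3/2)) = (43264 - 24514)*(7121 - 46*I*√46) = 18750*(7121 - 46*I*√46) = 133518750 - 862500*I*√46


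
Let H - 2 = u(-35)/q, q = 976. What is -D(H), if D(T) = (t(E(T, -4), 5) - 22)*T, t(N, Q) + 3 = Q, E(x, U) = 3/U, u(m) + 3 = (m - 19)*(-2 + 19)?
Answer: 5155/244 ≈ 21.127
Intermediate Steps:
u(m) = -326 + 17*m (u(m) = -3 + (m - 19)*(-2 + 19) = -3 + (-19 + m)*17 = -3 + (-323 + 17*m) = -326 + 17*m)
t(N, Q) = -3 + Q
H = 1031/976 (H = 2 + (-326 + 17*(-35))/976 = 2 + (-326 - 595)*(1/976) = 2 - 921*1/976 = 2 - 921/976 = 1031/976 ≈ 1.0564)
D(T) = -20*T (D(T) = ((-3 + 5) - 22)*T = (2 - 22)*T = -20*T)
-D(H) = -(-20)*1031/976 = -1*(-5155/244) = 5155/244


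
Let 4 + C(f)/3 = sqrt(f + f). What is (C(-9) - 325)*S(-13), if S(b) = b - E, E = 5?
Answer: 6066 - 162*I*sqrt(2) ≈ 6066.0 - 229.1*I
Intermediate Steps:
S(b) = -5 + b (S(b) = b - 1*5 = b - 5 = -5 + b)
C(f) = -12 + 3*sqrt(2)*sqrt(f) (C(f) = -12 + 3*sqrt(f + f) = -12 + 3*sqrt(2*f) = -12 + 3*(sqrt(2)*sqrt(f)) = -12 + 3*sqrt(2)*sqrt(f))
(C(-9) - 325)*S(-13) = ((-12 + 3*sqrt(2)*sqrt(-9)) - 325)*(-5 - 13) = ((-12 + 3*sqrt(2)*(3*I)) - 325)*(-18) = ((-12 + 9*I*sqrt(2)) - 325)*(-18) = (-337 + 9*I*sqrt(2))*(-18) = 6066 - 162*I*sqrt(2)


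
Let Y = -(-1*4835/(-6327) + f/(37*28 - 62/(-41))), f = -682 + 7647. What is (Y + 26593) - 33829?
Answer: -1949494473521/269137926 ≈ -7243.5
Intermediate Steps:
f = 6965
Y = -2012440985/269137926 (Y = -(-1*4835/(-6327) + 6965/(37*28 - 62/(-41))) = -(-4835*(-1/6327) + 6965/(1036 - 62*(-1/41))) = -(4835/6327 + 6965/(1036 + 62/41)) = -(4835/6327 + 6965/(42538/41)) = -(4835/6327 + 6965*(41/42538)) = -(4835/6327 + 285565/42538) = -1*2012440985/269137926 = -2012440985/269137926 ≈ -7.4774)
(Y + 26593) - 33829 = (-2012440985/269137926 + 26593) - 33829 = 7155172425133/269137926 - 33829 = -1949494473521/269137926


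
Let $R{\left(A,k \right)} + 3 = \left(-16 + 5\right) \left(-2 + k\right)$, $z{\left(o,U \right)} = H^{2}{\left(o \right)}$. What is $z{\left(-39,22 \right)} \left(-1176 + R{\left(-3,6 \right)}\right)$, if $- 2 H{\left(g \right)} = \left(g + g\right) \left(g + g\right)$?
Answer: $-11317353372$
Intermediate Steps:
$H{\left(g \right)} = - 2 g^{2}$ ($H{\left(g \right)} = - \frac{\left(g + g\right) \left(g + g\right)}{2} = - \frac{2 g 2 g}{2} = - \frac{4 g^{2}}{2} = - 2 g^{2}$)
$z{\left(o,U \right)} = 4 o^{4}$ ($z{\left(o,U \right)} = \left(- 2 o^{2}\right)^{2} = 4 o^{4}$)
$R{\left(A,k \right)} = 19 - 11 k$ ($R{\left(A,k \right)} = -3 + \left(-16 + 5\right) \left(-2 + k\right) = -3 - 11 \left(-2 + k\right) = -3 - \left(-22 + 11 k\right) = 19 - 11 k$)
$z{\left(-39,22 \right)} \left(-1176 + R{\left(-3,6 \right)}\right) = 4 \left(-39\right)^{4} \left(-1176 + \left(19 - 66\right)\right) = 4 \cdot 2313441 \left(-1176 + \left(19 - 66\right)\right) = 9253764 \left(-1176 - 47\right) = 9253764 \left(-1223\right) = -11317353372$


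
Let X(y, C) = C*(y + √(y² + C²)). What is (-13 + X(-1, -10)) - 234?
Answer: -237 - 10*√101 ≈ -337.50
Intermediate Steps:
X(y, C) = C*(y + √(C² + y²))
(-13 + X(-1, -10)) - 234 = (-13 - 10*(-1 + √((-10)² + (-1)²))) - 234 = (-13 - 10*(-1 + √(100 + 1))) - 234 = (-13 - 10*(-1 + √101)) - 234 = (-13 + (10 - 10*√101)) - 234 = (-3 - 10*√101) - 234 = -237 - 10*√101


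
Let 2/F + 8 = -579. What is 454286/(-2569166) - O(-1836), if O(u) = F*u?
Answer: -4850321717/754050221 ≈ -6.4324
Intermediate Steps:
F = -2/587 (F = 2/(-8 - 579) = 2/(-587) = 2*(-1/587) = -2/587 ≈ -0.0034072)
O(u) = -2*u/587
454286/(-2569166) - O(-1836) = 454286/(-2569166) - (-2)*(-1836)/587 = 454286*(-1/2569166) - 1*3672/587 = -227143/1284583 - 3672/587 = -4850321717/754050221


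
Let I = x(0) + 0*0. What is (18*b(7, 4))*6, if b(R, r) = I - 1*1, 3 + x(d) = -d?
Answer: -432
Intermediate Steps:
x(d) = -3 - d
I = -3 (I = (-3 - 1*0) + 0*0 = (-3 + 0) + 0 = -3 + 0 = -3)
b(R, r) = -4 (b(R, r) = -3 - 1*1 = -3 - 1 = -4)
(18*b(7, 4))*6 = (18*(-4))*6 = -72*6 = -432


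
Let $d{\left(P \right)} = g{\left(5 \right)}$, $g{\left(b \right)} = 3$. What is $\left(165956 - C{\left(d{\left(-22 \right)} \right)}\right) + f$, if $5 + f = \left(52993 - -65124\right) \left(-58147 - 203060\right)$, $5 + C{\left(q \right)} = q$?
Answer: $-30852821266$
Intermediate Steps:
$d{\left(P \right)} = 3$
$C{\left(q \right)} = -5 + q$
$f = -30852987224$ ($f = -5 + \left(52993 - -65124\right) \left(-58147 - 203060\right) = -5 + \left(52993 + 65124\right) \left(-261207\right) = -5 + 118117 \left(-261207\right) = -5 - 30852987219 = -30852987224$)
$\left(165956 - C{\left(d{\left(-22 \right)} \right)}\right) + f = \left(165956 - \left(-5 + 3\right)\right) - 30852987224 = \left(165956 - -2\right) - 30852987224 = \left(165956 + 2\right) - 30852987224 = 165958 - 30852987224 = -30852821266$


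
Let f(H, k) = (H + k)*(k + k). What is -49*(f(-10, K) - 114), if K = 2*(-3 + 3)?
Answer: 5586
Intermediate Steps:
K = 0 (K = 2*0 = 0)
f(H, k) = 2*k*(H + k) (f(H, k) = (H + k)*(2*k) = 2*k*(H + k))
-49*(f(-10, K) - 114) = -49*(2*0*(-10 + 0) - 114) = -49*(2*0*(-10) - 114) = -49*(0 - 114) = -49*(-114) = 5586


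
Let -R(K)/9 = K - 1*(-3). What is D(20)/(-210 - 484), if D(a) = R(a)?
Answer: 207/694 ≈ 0.29827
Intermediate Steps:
R(K) = -27 - 9*K (R(K) = -9*(K - 1*(-3)) = -9*(K + 3) = -9*(3 + K) = -27 - 9*K)
D(a) = -27 - 9*a
D(20)/(-210 - 484) = (-27 - 9*20)/(-210 - 484) = (-27 - 180)/(-694) = -207*(-1/694) = 207/694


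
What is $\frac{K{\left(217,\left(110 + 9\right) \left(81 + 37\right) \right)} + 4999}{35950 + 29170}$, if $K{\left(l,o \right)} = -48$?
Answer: $\frac{4951}{65120} \approx 0.076029$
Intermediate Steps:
$\frac{K{\left(217,\left(110 + 9\right) \left(81 + 37\right) \right)} + 4999}{35950 + 29170} = \frac{-48 + 4999}{35950 + 29170} = \frac{4951}{65120}$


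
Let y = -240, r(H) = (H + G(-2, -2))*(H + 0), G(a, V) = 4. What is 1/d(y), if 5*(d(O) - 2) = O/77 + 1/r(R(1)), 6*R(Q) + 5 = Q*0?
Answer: 36575/47578 ≈ 0.76874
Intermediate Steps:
R(Q) = -⅚ (R(Q) = -⅚ + (Q*0)/6 = -⅚ + (⅙)*0 = -⅚ + 0 = -⅚)
r(H) = H*(4 + H) (r(H) = (H + 4)*(H + 0) = (4 + H)*H = H*(4 + H))
d(O) = 914/475 + O/385 (d(O) = 2 + (O/77 + 1/(-5*(4 - ⅚)/6))/5 = 2 + (O*(1/77) + 1/(-⅚*19/6))/5 = 2 + (O/77 + 1/(-95/36))/5 = 2 + (O/77 + 1*(-36/95))/5 = 2 + (O/77 - 36/95)/5 = 2 + (-36/95 + O/77)/5 = 2 + (-36/475 + O/385) = 914/475 + O/385)
1/d(y) = 1/(914/475 + (1/385)*(-240)) = 1/(914/475 - 48/77) = 1/(47578/36575) = 36575/47578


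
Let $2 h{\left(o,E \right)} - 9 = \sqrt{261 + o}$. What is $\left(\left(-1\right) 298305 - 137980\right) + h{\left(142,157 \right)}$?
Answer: $- \frac{872561}{2} + \frac{\sqrt{403}}{2} \approx -4.3627 \cdot 10^{5}$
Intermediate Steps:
$h{\left(o,E \right)} = \frac{9}{2} + \frac{\sqrt{261 + o}}{2}$
$\left(\left(-1\right) 298305 - 137980\right) + h{\left(142,157 \right)} = \left(\left(-1\right) 298305 - 137980\right) + \left(\frac{9}{2} + \frac{\sqrt{261 + 142}}{2}\right) = \left(-298305 - 137980\right) + \left(\frac{9}{2} + \frac{\sqrt{403}}{2}\right) = -436285 + \left(\frac{9}{2} + \frac{\sqrt{403}}{2}\right) = - \frac{872561}{2} + \frac{\sqrt{403}}{2}$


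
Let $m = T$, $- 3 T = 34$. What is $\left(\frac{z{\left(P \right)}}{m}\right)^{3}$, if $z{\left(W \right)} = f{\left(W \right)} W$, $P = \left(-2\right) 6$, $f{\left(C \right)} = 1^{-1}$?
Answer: $\frac{5832}{4913} \approx 1.1871$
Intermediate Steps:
$T = - \frac{34}{3}$ ($T = \left(- \frac{1}{3}\right) 34 = - \frac{34}{3} \approx -11.333$)
$f{\left(C \right)} = 1$
$P = -12$
$m = - \frac{34}{3} \approx -11.333$
$z{\left(W \right)} = W$ ($z{\left(W \right)} = 1 W = W$)
$\left(\frac{z{\left(P \right)}}{m}\right)^{3} = \left(- \frac{12}{- \frac{34}{3}}\right)^{3} = \left(\left(-12\right) \left(- \frac{3}{34}\right)\right)^{3} = \left(\frac{18}{17}\right)^{3} = \frac{5832}{4913}$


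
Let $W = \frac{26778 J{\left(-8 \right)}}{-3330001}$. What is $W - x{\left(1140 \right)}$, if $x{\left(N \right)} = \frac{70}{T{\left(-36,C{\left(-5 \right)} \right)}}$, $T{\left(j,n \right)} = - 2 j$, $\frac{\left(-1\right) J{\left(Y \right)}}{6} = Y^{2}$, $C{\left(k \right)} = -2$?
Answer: $\frac{253629037}{119880036} \approx 2.1157$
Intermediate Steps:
$J{\left(Y \right)} = - 6 Y^{2}$
$x{\left(N \right)} = \frac{35}{36}$ ($x{\left(N \right)} = \frac{70}{\left(-2\right) \left(-36\right)} = \frac{70}{72} = 70 \cdot \frac{1}{72} = \frac{35}{36}$)
$W = \frac{10282752}{3330001}$ ($W = \frac{26778 \left(- 6 \left(-8\right)^{2}\right)}{-3330001} = 26778 \left(\left(-6\right) 64\right) \left(- \frac{1}{3330001}\right) = 26778 \left(-384\right) \left(- \frac{1}{3330001}\right) = \left(-10282752\right) \left(- \frac{1}{3330001}\right) = \frac{10282752}{3330001} \approx 3.0879$)
$W - x{\left(1140 \right)} = \frac{10282752}{3330001} - \frac{35}{36} = \frac{253629037}{119880036}$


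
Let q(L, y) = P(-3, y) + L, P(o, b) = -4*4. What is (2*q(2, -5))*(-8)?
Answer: 224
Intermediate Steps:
P(o, b) = -16
q(L, y) = -16 + L
(2*q(2, -5))*(-8) = (2*(-16 + 2))*(-8) = (2*(-14))*(-8) = -28*(-8) = 224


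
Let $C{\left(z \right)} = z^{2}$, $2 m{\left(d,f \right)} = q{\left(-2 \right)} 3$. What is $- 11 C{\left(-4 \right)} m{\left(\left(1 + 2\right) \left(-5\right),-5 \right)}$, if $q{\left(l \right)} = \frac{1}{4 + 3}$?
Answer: $- \frac{264}{7} \approx -37.714$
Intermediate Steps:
$q{\left(l \right)} = \frac{1}{7}$
$m{\left(d,f \right)} = \frac{3}{14}$ ($m{\left(d,f \right)} = \frac{\frac{1}{7} \cdot 3}{2} = \frac{1}{2} \cdot \frac{3}{7} = \frac{3}{14}$)
$- 11 C{\left(-4 \right)} m{\left(\left(1 + 2\right) \left(-5\right),-5 \right)} = - 11 \left(-4\right)^{2} \cdot \frac{3}{14} = \left(-11\right) 16 \cdot \frac{3}{14} = \left(-176\right) \frac{3}{14} = - \frac{264}{7}$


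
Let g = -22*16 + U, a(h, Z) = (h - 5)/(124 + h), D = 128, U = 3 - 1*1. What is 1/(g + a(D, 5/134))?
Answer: -84/29359 ≈ -0.0028611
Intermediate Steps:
U = 2 (U = 3 - 1 = 2)
a(h, Z) = (-5 + h)/(124 + h)
g = -350 (g = -22*16 + 2 = -352 + 2 = -350)
1/(g + a(D, 5/134)) = 1/(-350 + (-5 + 128)/(124 + 128)) = 1/(-350 + 123/252) = 1/(-350 + (1/252)*123) = 1/(-350 + 41/84) = 1/(-29359/84) = -84/29359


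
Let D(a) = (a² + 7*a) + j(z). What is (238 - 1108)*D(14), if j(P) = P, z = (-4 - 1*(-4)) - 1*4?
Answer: -252300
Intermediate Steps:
z = -4 (z = (-4 + 4) - 4 = 0 - 4 = -4)
D(a) = -4 + a² + 7*a (D(a) = (a² + 7*a) - 4 = -4 + a² + 7*a)
(238 - 1108)*D(14) = (238 - 1108)*(-4 + 14² + 7*14) = -870*(-4 + 196 + 98) = -870*290 = -252300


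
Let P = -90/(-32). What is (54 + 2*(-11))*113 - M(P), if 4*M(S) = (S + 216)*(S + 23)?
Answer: 2256871/1024 ≈ 2204.0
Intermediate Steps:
P = 45/16 (P = -90*(-1/32) = 45/16 ≈ 2.8125)
M(S) = (23 + S)*(216 + S)/4 (M(S) = ((S + 216)*(S + 23))/4 = ((216 + S)*(23 + S))/4 = ((23 + S)*(216 + S))/4 = (23 + S)*(216 + S)/4)
(54 + 2*(-11))*113 - M(P) = (54 + 2*(-11))*113 - (1242 + (45/16)²/4 + (239/4)*(45/16)) = (54 - 22)*113 - (1242 + (¼)*(2025/256) + 10755/64) = 32*113 - (1242 + 2025/1024 + 10755/64) = 3616 - 1*1445913/1024 = 3616 - 1445913/1024 = 2256871/1024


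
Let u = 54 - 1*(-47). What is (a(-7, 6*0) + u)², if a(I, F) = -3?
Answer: 9604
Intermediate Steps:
u = 101 (u = 54 + 47 = 101)
(a(-7, 6*0) + u)² = (-3 + 101)² = 98² = 9604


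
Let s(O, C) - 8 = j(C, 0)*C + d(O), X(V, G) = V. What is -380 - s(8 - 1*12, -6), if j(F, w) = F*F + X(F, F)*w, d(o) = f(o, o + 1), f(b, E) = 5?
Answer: -177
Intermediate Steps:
d(o) = 5
j(F, w) = F**2 + F*w (j(F, w) = F*F + F*w = F**2 + F*w)
s(O, C) = 13 + C**3 (s(O, C) = 8 + ((C*(C + 0))*C + 5) = 8 + ((C*C)*C + 5) = 8 + (C**2*C + 5) = 8 + (C**3 + 5) = 8 + (5 + C**3) = 13 + C**3)
-380 - s(8 - 1*12, -6) = -380 - (13 + (-6)**3) = -380 - (13 - 216) = -380 - 1*(-203) = -380 + 203 = -177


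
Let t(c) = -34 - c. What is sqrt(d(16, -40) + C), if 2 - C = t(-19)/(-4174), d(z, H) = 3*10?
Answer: sqrt(557450222)/4174 ≈ 5.6565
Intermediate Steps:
d(z, H) = 30
C = 8333/4174 (C = 2 - (-34 - 1*(-19))/(-4174) = 2 - (-34 + 19)*(-1)/4174 = 2 - (-15)*(-1)/4174 = 2 - 1*15/4174 = 2 - 15/4174 = 8333/4174 ≈ 1.9964)
sqrt(d(16, -40) + C) = sqrt(30 + 8333/4174) = sqrt(133553/4174) = sqrt(557450222)/4174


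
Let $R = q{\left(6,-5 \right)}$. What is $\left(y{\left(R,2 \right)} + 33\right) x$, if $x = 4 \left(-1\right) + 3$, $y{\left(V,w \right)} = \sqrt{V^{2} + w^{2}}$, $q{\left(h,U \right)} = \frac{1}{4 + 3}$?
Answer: $-33 - \frac{\sqrt{197}}{7} \approx -35.005$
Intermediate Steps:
$q{\left(h,U \right)} = \frac{1}{7}$
$R = \frac{1}{7} \approx 0.14286$
$x = -1$ ($x = -4 + 3 = -1$)
$\left(y{\left(R,2 \right)} + 33\right) x = \left(\sqrt{\left(\frac{1}{7}\right)^{2} + 2^{2}} + 33\right) \left(-1\right) = \left(\sqrt{\frac{1}{49} + 4} + 33\right) \left(-1\right) = \left(\sqrt{\frac{197}{49}} + 33\right) \left(-1\right) = \left(\frac{\sqrt{197}}{7} + 33\right) \left(-1\right) = \left(33 + \frac{\sqrt{197}}{7}\right) \left(-1\right) = -33 - \frac{\sqrt{197}}{7}$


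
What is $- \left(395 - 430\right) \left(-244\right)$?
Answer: $-8540$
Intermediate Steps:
$- \left(395 - 430\right) \left(-244\right) = - \left(-35\right) \left(-244\right) = \left(-1\right) 8540 = -8540$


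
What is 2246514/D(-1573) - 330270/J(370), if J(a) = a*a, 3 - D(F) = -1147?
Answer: 3071679561/1574350 ≈ 1951.1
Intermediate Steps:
D(F) = 1150 (D(F) = 3 - 1*(-1147) = 3 + 1147 = 1150)
J(a) = a²
2246514/D(-1573) - 330270/J(370) = 2246514/1150 - 330270/(370²) = 2246514*(1/1150) - 330270/136900 = 1123257/575 - 330270*1/136900 = 1123257/575 - 33027/13690 = 3071679561/1574350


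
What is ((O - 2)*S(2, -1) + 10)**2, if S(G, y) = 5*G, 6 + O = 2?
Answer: 2500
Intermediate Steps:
O = -4 (O = -6 + 2 = -4)
((O - 2)*S(2, -1) + 10)**2 = ((-4 - 2)*(5*2) + 10)**2 = (-6*10 + 10)**2 = (-60 + 10)**2 = (-50)**2 = 2500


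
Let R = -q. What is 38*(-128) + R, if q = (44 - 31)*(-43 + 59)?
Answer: -5072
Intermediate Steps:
q = 208 (q = 13*16 = 208)
R = -208 (R = -1*208 = -208)
38*(-128) + R = 38*(-128) - 208 = -4864 - 208 = -5072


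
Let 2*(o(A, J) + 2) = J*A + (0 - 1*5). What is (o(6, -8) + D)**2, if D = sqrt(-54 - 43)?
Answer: 2861/4 - 57*I*sqrt(97) ≈ 715.25 - 561.38*I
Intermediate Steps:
o(A, J) = -9/2 + A*J/2 (o(A, J) = -2 + (J*A + (0 - 1*5))/2 = -2 + (A*J + (0 - 5))/2 = -2 + (A*J - 5)/2 = -2 + (-5 + A*J)/2 = -2 + (-5/2 + A*J/2) = -9/2 + A*J/2)
D = I*sqrt(97) (D = sqrt(-97) = I*sqrt(97) ≈ 9.8489*I)
(o(6, -8) + D)**2 = ((-9/2 + (1/2)*6*(-8)) + I*sqrt(97))**2 = ((-9/2 - 24) + I*sqrt(97))**2 = (-57/2 + I*sqrt(97))**2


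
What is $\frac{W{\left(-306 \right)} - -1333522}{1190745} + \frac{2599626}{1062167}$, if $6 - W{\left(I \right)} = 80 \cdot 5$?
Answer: $\frac{1503832076582}{421590014805} \approx 3.567$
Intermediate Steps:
$W{\left(I \right)} = -394$ ($W{\left(I \right)} = 6 - 80 \cdot 5 = 6 - 400 = -394$)
$\frac{W{\left(-306 \right)} - -1333522}{1190745} + \frac{2599626}{1062167} = \frac{-394 - -1333522}{1190745} + \frac{2599626}{1062167} = \left(-394 + 1333522\right) \frac{1}{1190745} + 2599626 \cdot \frac{1}{1062167} = 1333128 \cdot \frac{1}{1190745} + \frac{2599626}{1062167} = \frac{444376}{396915} + \frac{2599626}{1062167} = \frac{1503832076582}{421590014805}$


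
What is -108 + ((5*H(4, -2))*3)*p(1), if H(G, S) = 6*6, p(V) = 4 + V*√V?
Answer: 2592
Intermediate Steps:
p(V) = 4 + V^(3/2)
H(G, S) = 36
-108 + ((5*H(4, -2))*3)*p(1) = -108 + ((5*36)*3)*(4 + 1^(3/2)) = -108 + (180*3)*(4 + 1) = -108 + 540*5 = -108 + 2700 = 2592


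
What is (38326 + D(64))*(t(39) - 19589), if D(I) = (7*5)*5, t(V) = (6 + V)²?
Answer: -676231564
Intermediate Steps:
D(I) = 175 (D(I) = 35*5 = 175)
(38326 + D(64))*(t(39) - 19589) = (38326 + 175)*((6 + 39)² - 19589) = 38501*(45² - 19589) = 38501*(2025 - 19589) = 38501*(-17564) = -676231564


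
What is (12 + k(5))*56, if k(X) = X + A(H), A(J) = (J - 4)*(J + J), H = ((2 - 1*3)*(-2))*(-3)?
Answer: 7672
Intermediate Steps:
H = -6 (H = ((2 - 3)*(-2))*(-3) = -1*(-2)*(-3) = 2*(-3) = -6)
A(J) = 2*J*(-4 + J) (A(J) = (-4 + J)*(2*J) = 2*J*(-4 + J))
k(X) = 120 + X (k(X) = X + 2*(-6)*(-4 - 6) = X + 2*(-6)*(-10) = X + 120 = 120 + X)
(12 + k(5))*56 = (12 + (120 + 5))*56 = (12 + 125)*56 = 137*56 = 7672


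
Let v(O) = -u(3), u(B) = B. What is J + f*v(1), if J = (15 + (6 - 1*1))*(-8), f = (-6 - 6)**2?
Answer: -592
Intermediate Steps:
f = 144 (f = (-12)**2 = 144)
v(O) = -3 (v(O) = -1*3 = -3)
J = -160 (J = (15 + (6 - 1))*(-8) = (15 + 5)*(-8) = 20*(-8) = -160)
J + f*v(1) = -160 + 144*(-3) = -160 - 432 = -592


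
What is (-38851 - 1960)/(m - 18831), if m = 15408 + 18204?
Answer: -40811/14781 ≈ -2.7610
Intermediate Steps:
m = 33612
(-38851 - 1960)/(m - 18831) = (-38851 - 1960)/(33612 - 18831) = -40811/14781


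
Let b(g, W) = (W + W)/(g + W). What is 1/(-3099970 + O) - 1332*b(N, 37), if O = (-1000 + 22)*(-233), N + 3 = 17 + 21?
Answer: -3931899425/2872096 ≈ -1369.0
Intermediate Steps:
N = 35 (N = -3 + (17 + 21) = -3 + 38 = 35)
b(g, W) = 2*W/(W + g) (b(g, W) = (2*W)/(W + g) = 2*W/(W + g))
O = 227874 (O = -978*(-233) = 227874)
1/(-3099970 + O) - 1332*b(N, 37) = 1/(-3099970 + 227874) - 1332*2*37/(37 + 35) = 1/(-2872096) - 1332*2*37/72 = -1/2872096 - 1332*2*37*(1/72) = -1/2872096 - 1332*37/36 = -1/2872096 - 1*1369 = -1/2872096 - 1369 = -3931899425/2872096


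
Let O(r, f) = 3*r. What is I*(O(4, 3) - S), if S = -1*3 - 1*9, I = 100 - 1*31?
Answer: 1656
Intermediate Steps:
I = 69 (I = 100 - 31 = 69)
S = -12 (S = -3 - 9 = -12)
I*(O(4, 3) - S) = 69*(3*4 - 1*(-12)) = 69*(12 + 12) = 69*24 = 1656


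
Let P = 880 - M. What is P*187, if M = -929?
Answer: 338283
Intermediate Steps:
P = 1809 (P = 880 - 1*(-929) = 880 + 929 = 1809)
P*187 = 1809*187 = 338283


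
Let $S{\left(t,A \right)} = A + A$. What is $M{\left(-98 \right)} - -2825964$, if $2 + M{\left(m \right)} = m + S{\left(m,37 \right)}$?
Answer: $2825938$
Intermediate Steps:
$S{\left(t,A \right)} = 2 A$
$M{\left(m \right)} = 72 + m$ ($M{\left(m \right)} = -2 + \left(m + 2 \cdot 37\right) = -2 + \left(m + 74\right) = -2 + \left(74 + m\right) = 72 + m$)
$M{\left(-98 \right)} - -2825964 = \left(72 - 98\right) - -2825964 = -26 + 2825964 = 2825938$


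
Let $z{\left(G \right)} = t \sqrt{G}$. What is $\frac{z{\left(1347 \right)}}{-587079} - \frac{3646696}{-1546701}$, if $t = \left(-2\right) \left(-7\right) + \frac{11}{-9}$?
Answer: $\frac{3646696}{1546701} - \frac{115 \sqrt{1347}}{5283711} \approx 2.3569$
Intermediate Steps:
$t = \frac{115}{9}$ ($t = 14 + 11 \left(- \frac{1}{9}\right) = 14 - \frac{11}{9} = \frac{115}{9} \approx 12.778$)
$z{\left(G \right)} = \frac{115 \sqrt{G}}{9}$
$\frac{z{\left(1347 \right)}}{-587079} - \frac{3646696}{-1546701} = \frac{\frac{115}{9} \sqrt{1347}}{-587079} - \frac{3646696}{-1546701} = \frac{115 \sqrt{1347}}{9} \left(- \frac{1}{587079}\right) - - \frac{3646696}{1546701} = - \frac{115 \sqrt{1347}}{5283711} + \frac{3646696}{1546701} = \frac{3646696}{1546701} - \frac{115 \sqrt{1347}}{5283711}$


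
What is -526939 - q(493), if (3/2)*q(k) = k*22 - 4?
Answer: -534167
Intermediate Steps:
q(k) = -8/3 + 44*k/3 (q(k) = 2*(k*22 - 4)/3 = 2*(22*k - 4)/3 = 2*(-4 + 22*k)/3 = -8/3 + 44*k/3)
-526939 - q(493) = -526939 - (-8/3 + (44/3)*493) = -526939 - (-8/3 + 21692/3) = -526939 - 1*7228 = -526939 - 7228 = -534167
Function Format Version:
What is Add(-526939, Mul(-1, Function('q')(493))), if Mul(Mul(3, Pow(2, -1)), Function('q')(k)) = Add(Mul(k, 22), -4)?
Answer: -534167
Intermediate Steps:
Function('q')(k) = Add(Rational(-8, 3), Mul(Rational(44, 3), k)) (Function('q')(k) = Mul(Rational(2, 3), Add(Mul(k, 22), -4)) = Mul(Rational(2, 3), Add(Mul(22, k), -4)) = Mul(Rational(2, 3), Add(-4, Mul(22, k))) = Add(Rational(-8, 3), Mul(Rational(44, 3), k)))
Add(-526939, Mul(-1, Function('q')(493))) = Add(-526939, Mul(-1, Add(Rational(-8, 3), Mul(Rational(44, 3), 493)))) = Add(-526939, Mul(-1, Add(Rational(-8, 3), Rational(21692, 3)))) = Add(-526939, Mul(-1, 7228)) = Add(-526939, -7228) = -534167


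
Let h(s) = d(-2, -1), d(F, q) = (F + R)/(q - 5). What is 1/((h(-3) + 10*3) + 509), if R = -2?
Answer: 3/1619 ≈ 0.0018530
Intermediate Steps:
d(F, q) = (-2 + F)/(-5 + q) (d(F, q) = (F - 2)/(q - 5) = (-2 + F)/(-5 + q))
h(s) = ⅔ (h(s) = (-2 - 2)/(-5 - 1) = -4/(-6) = -⅙*(-4) = ⅔)
1/((h(-3) + 10*3) + 509) = 1/((⅔ + 10*3) + 509) = 1/((⅔ + 30) + 509) = 1/(92/3 + 509) = 1/(1619/3) = 3/1619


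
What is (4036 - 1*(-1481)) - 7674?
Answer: -2157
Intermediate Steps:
(4036 - 1*(-1481)) - 7674 = (4036 + 1481) - 7674 = 5517 - 7674 = -2157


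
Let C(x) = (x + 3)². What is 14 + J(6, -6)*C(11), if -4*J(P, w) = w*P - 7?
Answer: 2121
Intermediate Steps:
C(x) = (3 + x)²
J(P, w) = 7/4 - P*w/4 (J(P, w) = -(w*P - 7)/4 = -(P*w - 7)/4 = -(-7 + P*w)/4 = 7/4 - P*w/4)
14 + J(6, -6)*C(11) = 14 + (7/4 - ¼*6*(-6))*(3 + 11)² = 14 + (7/4 + 9)*14² = 14 + (43/4)*196 = 14 + 2107 = 2121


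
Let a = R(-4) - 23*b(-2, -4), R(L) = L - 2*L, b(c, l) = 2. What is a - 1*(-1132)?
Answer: 1090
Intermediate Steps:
R(L) = -L
a = -42 (a = -1*(-4) - 23*2 = 4 - 46 = -42)
a - 1*(-1132) = -42 - 1*(-1132) = -42 + 1132 = 1090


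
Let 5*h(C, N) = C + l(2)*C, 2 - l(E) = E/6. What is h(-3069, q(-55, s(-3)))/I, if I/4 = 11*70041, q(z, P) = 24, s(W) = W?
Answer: -62/116735 ≈ -0.00053112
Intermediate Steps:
I = 3081804 (I = 4*(11*70041) = 4*770451 = 3081804)
l(E) = 2 - E/6
h(C, N) = 8*C/15 (h(C, N) = (C + (2 - ⅙*2)*C)/5 = (C + (2 - ⅓)*C)/5 = (C + 5*C/3)/5 = (8*C/3)/5 = 8*C/15)
h(-3069, q(-55, s(-3)))/I = ((8/15)*(-3069))/3081804 = -8184/5*1/3081804 = -62/116735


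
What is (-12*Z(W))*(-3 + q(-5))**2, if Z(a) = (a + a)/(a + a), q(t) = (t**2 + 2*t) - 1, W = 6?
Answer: -1452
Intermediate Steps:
q(t) = -1 + t**2 + 2*t
Z(a) = 1 (Z(a) = (2*a)/((2*a)) = (2*a)*(1/(2*a)) = 1)
(-12*Z(W))*(-3 + q(-5))**2 = (-12*1)*(-3 + (-1 + (-5)**2 + 2*(-5)))**2 = -12*(-3 + (-1 + 25 - 10))**2 = -12*(-3 + 14)**2 = -12*11**2 = -12*121 = -1452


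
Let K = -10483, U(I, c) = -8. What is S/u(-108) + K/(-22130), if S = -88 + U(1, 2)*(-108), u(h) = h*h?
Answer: 4357706/8066385 ≈ 0.54023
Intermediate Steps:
u(h) = h**2
S = 776 (S = -88 - 8*(-108) = -88 + 864 = 776)
S/u(-108) + K/(-22130) = 776/((-108)**2) - 10483/(-22130) = 776/11664 - 10483*(-1/22130) = 776*(1/11664) + 10483/22130 = 97/1458 + 10483/22130 = 4357706/8066385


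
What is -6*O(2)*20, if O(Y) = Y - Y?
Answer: 0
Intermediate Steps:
O(Y) = 0
-6*O(2)*20 = -6*0*20 = 0*20 = 0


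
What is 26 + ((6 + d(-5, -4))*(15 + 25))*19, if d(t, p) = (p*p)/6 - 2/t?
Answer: 20750/3 ≈ 6916.7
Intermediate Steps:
d(t, p) = -2/t + p**2/6 (d(t, p) = p**2*(1/6) - 2/t = p**2/6 - 2/t = -2/t + p**2/6)
26 + ((6 + d(-5, -4))*(15 + 25))*19 = 26 + ((6 + (-2/(-5) + (1/6)*(-4)**2))*(15 + 25))*19 = 26 + ((6 + (-2*(-1/5) + (1/6)*16))*40)*19 = 26 + ((6 + (2/5 + 8/3))*40)*19 = 26 + ((6 + 46/15)*40)*19 = 26 + ((136/15)*40)*19 = 26 + (1088/3)*19 = 26 + 20672/3 = 20750/3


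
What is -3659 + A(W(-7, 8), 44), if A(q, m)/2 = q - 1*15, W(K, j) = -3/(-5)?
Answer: -18439/5 ≈ -3687.8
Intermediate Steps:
W(K, j) = ⅗ (W(K, j) = -3*(-⅕) = ⅗)
A(q, m) = -30 + 2*q (A(q, m) = 2*(q - 1*15) = 2*(q - 15) = 2*(-15 + q) = -30 + 2*q)
-3659 + A(W(-7, 8), 44) = -3659 + (-30 + 2*(⅗)) = -3659 + (-30 + 6/5) = -3659 - 144/5 = -18439/5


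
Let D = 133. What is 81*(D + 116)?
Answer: 20169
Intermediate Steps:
81*(D + 116) = 81*(133 + 116) = 81*249 = 20169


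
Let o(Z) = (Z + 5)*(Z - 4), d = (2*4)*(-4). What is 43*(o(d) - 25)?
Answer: 40721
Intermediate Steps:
d = -32 (d = 8*(-4) = -32)
o(Z) = (-4 + Z)*(5 + Z) (o(Z) = (5 + Z)*(-4 + Z) = (-4 + Z)*(5 + Z))
43*(o(d) - 25) = 43*((-20 - 32 + (-32)²) - 25) = 43*((-20 - 32 + 1024) - 25) = 43*(972 - 25) = 43*947 = 40721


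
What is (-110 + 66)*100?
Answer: -4400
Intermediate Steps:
(-110 + 66)*100 = -44*100 = -4400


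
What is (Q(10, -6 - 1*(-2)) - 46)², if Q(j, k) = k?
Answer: 2500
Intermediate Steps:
(Q(10, -6 - 1*(-2)) - 46)² = ((-6 - 1*(-2)) - 46)² = ((-6 + 2) - 46)² = (-4 - 46)² = (-50)² = 2500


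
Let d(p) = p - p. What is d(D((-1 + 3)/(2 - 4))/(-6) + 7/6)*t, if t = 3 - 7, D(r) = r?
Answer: 0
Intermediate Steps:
d(p) = 0
t = -4
d(D((-1 + 3)/(2 - 4))/(-6) + 7/6)*t = 0*(-4) = 0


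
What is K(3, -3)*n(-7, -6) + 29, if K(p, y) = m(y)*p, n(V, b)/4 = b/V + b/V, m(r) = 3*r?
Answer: -1093/7 ≈ -156.14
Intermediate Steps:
n(V, b) = 8*b/V (n(V, b) = 4*(b/V + b/V) = 4*(2*b/V) = 8*b/V)
K(p, y) = 3*p*y (K(p, y) = (3*y)*p = 3*p*y)
K(3, -3)*n(-7, -6) + 29 = (3*3*(-3))*(8*(-6)/(-7)) + 29 = -216*(-6)*(-1)/7 + 29 = -27*48/7 + 29 = -1296/7 + 29 = -1093/7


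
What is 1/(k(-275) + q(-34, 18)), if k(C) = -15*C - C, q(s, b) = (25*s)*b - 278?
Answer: -1/11178 ≈ -8.9461e-5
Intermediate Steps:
q(s, b) = -278 + 25*b*s (q(s, b) = 25*b*s - 278 = -278 + 25*b*s)
k(C) = -16*C
1/(k(-275) + q(-34, 18)) = 1/(-16*(-275) + (-278 + 25*18*(-34))) = 1/(4400 + (-278 - 15300)) = 1/(4400 - 15578) = 1/(-11178) = -1/11178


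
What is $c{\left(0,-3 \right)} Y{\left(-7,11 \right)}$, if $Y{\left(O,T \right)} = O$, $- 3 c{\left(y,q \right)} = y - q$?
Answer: $7$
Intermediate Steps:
$c{\left(y,q \right)} = - \frac{y}{3} + \frac{q}{3}$ ($c{\left(y,q \right)} = - \frac{y - q}{3} = - \frac{y}{3} + \frac{q}{3}$)
$c{\left(0,-3 \right)} Y{\left(-7,11 \right)} = \left(\left(- \frac{1}{3}\right) 0 + \frac{1}{3} \left(-3\right)\right) \left(-7\right) = \left(0 - 1\right) \left(-7\right) = \left(-1\right) \left(-7\right) = 7$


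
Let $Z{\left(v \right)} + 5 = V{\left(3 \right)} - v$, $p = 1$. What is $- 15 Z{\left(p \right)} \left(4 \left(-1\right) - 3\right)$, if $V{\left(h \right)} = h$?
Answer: $-315$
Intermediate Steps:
$Z{\left(v \right)} = -2 - v$ ($Z{\left(v \right)} = -5 - \left(-3 + v\right) = -2 - v$)
$- 15 Z{\left(p \right)} \left(4 \left(-1\right) - 3\right) = - 15 \left(-2 - 1\right) \left(4 \left(-1\right) - 3\right) = - 15 \left(-2 - 1\right) \left(-4 - 3\right) = \left(-15\right) \left(-3\right) \left(-7\right) = 45 \left(-7\right) = -315$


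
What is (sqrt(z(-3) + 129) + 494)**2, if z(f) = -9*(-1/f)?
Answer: 244162 + 2964*sqrt(14) ≈ 2.5525e+5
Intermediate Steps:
z(f) = 9/f (z(f) = -(-9)/f = 9/f)
(sqrt(z(-3) + 129) + 494)**2 = (sqrt(9/(-3) + 129) + 494)**2 = (sqrt(9*(-1/3) + 129) + 494)**2 = (sqrt(-3 + 129) + 494)**2 = (sqrt(126) + 494)**2 = (3*sqrt(14) + 494)**2 = (494 + 3*sqrt(14))**2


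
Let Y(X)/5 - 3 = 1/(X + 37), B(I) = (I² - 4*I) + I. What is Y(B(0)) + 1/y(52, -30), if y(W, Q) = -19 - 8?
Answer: 15083/999 ≈ 15.098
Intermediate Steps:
y(W, Q) = -27
B(I) = I² - 3*I
Y(X) = 15 + 5/(37 + X) (Y(X) = 15 + 5/(X + 37) = 15 + 5/(37 + X))
Y(B(0)) + 1/y(52, -30) = 5*(112 + 3*(0*(-3 + 0)))/(37 + 0*(-3 + 0)) + 1/(-27) = 5*(112 + 3*(0*(-3)))/(37 + 0*(-3)) - 1/27 = 5*(112 + 3*0)/(37 + 0) - 1/27 = 5*(112 + 0)/37 - 1/27 = 5*(1/37)*112 - 1/27 = 560/37 - 1/27 = 15083/999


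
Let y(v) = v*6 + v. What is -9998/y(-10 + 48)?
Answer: -4999/133 ≈ -37.586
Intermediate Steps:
y(v) = 7*v (y(v) = 6*v + v = 7*v)
-9998/y(-10 + 48) = -9998*1/(7*(-10 + 48)) = -9998/(7*38) = -9998/266 = -9998*1/266 = -4999/133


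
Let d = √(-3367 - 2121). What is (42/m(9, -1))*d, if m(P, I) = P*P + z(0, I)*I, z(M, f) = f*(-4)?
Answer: 168*I*√7/11 ≈ 40.408*I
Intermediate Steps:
z(M, f) = -4*f
m(P, I) = P² - 4*I² (m(P, I) = P*P + (-4*I)*I = P² - 4*I²)
d = 28*I*√7 (d = √(-5488) = 28*I*√7 ≈ 74.081*I)
(42/m(9, -1))*d = (42/(9² - 4*(-1)²))*(28*I*√7) = (42/(81 - 4*1))*(28*I*√7) = (42/(81 - 4))*(28*I*√7) = (42/77)*(28*I*√7) = (42*(1/77))*(28*I*√7) = 6*(28*I*√7)/11 = 168*I*√7/11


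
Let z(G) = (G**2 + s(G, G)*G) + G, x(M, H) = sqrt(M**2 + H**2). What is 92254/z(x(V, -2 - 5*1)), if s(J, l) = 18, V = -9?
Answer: -92254/231 + 876413*sqrt(130)/15015 ≈ 266.14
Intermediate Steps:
x(M, H) = sqrt(H**2 + M**2)
z(G) = G**2 + 19*G (z(G) = (G**2 + 18*G) + G = G**2 + 19*G)
92254/z(x(V, -2 - 5*1)) = 92254/((sqrt((-2 - 5*1)**2 + (-9)**2)*(19 + sqrt((-2 - 5*1)**2 + (-9)**2)))) = 92254/((sqrt((-2 - 5)**2 + 81)*(19 + sqrt((-2 - 5)**2 + 81)))) = 92254/((sqrt((-7)**2 + 81)*(19 + sqrt((-7)**2 + 81)))) = 92254/((sqrt(49 + 81)*(19 + sqrt(49 + 81)))) = 92254/((sqrt(130)*(19 + sqrt(130)))) = 92254*(sqrt(130)/(130*(19 + sqrt(130)))) = 46127*sqrt(130)/(65*(19 + sqrt(130)))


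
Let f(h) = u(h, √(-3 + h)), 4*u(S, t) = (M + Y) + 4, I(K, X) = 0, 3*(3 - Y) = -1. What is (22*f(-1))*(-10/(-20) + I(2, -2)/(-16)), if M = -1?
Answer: 209/12 ≈ 17.417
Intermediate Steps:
Y = 10/3 (Y = 3 - ⅓*(-1) = 3 + ⅓ = 10/3 ≈ 3.3333)
u(S, t) = 19/12 (u(S, t) = ((-1 + 10/3) + 4)/4 = (7/3 + 4)/4 = (¼)*(19/3) = 19/12)
f(h) = 19/12
(22*f(-1))*(-10/(-20) + I(2, -2)/(-16)) = (22*(19/12))*(-10/(-20) + 0/(-16)) = 209*(-10*(-1/20) + 0*(-1/16))/6 = 209*(½ + 0)/6 = (209/6)*(½) = 209/12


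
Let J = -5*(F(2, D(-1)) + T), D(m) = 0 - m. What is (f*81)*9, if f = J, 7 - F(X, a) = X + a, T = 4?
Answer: -29160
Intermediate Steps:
D(m) = -m
F(X, a) = 7 - X - a (F(X, a) = 7 - (X + a) = 7 + (-X - a) = 7 - X - a)
J = -40 (J = -5*((7 - 1*2 - (-1)*(-1)) + 4) = -5*((7 - 2 - 1*1) + 4) = -5*((7 - 2 - 1) + 4) = -5*(4 + 4) = -5*8 = -40)
f = -40
(f*81)*9 = -40*81*9 = -3240*9 = -29160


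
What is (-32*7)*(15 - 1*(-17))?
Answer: -7168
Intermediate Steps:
(-32*7)*(15 - 1*(-17)) = -224*(15 + 17) = -224*32 = -7168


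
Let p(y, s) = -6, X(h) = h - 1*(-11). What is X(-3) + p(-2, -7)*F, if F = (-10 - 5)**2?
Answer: -1342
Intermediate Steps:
X(h) = 11 + h (X(h) = h + 11 = 11 + h)
F = 225 (F = (-15)**2 = 225)
X(-3) + p(-2, -7)*F = (11 - 3) - 6*225 = 8 - 1350 = -1342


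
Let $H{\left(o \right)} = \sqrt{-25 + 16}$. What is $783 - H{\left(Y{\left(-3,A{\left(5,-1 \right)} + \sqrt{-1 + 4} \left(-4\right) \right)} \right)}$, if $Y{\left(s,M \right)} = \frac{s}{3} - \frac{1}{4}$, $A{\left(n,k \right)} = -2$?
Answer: $783 - 3 i \approx 783.0 - 3.0 i$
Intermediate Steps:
$Y{\left(s,M \right)} = - \frac{1}{4} + \frac{s}{3}$ ($Y{\left(s,M \right)} = s \frac{1}{3} - \frac{1}{4} = \frac{s}{3} - \frac{1}{4} = - \frac{1}{4} + \frac{s}{3}$)
$H{\left(o \right)} = 3 i$ ($H{\left(o \right)} = \sqrt{-9} = 3 i$)
$783 - H{\left(Y{\left(-3,A{\left(5,-1 \right)} + \sqrt{-1 + 4} \left(-4\right) \right)} \right)} = 783 - 3 i$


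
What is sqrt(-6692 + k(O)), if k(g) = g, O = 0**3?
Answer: 2*I*sqrt(1673) ≈ 81.805*I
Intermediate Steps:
O = 0
sqrt(-6692 + k(O)) = sqrt(-6692 + 0) = sqrt(-6692) = 2*I*sqrt(1673)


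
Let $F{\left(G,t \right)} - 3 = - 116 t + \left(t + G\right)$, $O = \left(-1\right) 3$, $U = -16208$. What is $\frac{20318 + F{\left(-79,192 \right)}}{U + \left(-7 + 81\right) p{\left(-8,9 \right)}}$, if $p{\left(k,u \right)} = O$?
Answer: $\frac{919}{8215} \approx 0.11187$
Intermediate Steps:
$O = -3$
$p{\left(k,u \right)} = -3$
$F{\left(G,t \right)} = 3 + G - 115 t$ ($F{\left(G,t \right)} = 3 + \left(- 116 t + \left(t + G\right)\right) = 3 + \left(- 116 t + \left(G + t\right)\right) = 3 + \left(G - 115 t\right) = 3 + G - 115 t$)
$\frac{20318 + F{\left(-79,192 \right)}}{U + \left(-7 + 81\right) p{\left(-8,9 \right)}} = \frac{20318 - 22156}{-16208 + \left(-7 + 81\right) \left(-3\right)} = \frac{20318 - 22156}{-16208 + 74 \left(-3\right)} = \frac{20318 - 22156}{-16208 - 222} = - \frac{1838}{-16430} = \left(-1838\right) \left(- \frac{1}{16430}\right) = \frac{919}{8215}$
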